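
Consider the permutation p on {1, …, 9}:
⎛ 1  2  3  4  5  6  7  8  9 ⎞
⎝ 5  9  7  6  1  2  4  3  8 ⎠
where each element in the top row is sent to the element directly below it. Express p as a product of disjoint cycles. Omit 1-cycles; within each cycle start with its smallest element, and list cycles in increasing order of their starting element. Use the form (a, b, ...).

(1, 5)(2, 9, 8, 3, 7, 4, 6)

From 1: 1 → 5 → 1, closing the cycle (1, 5).
Continuing from each remaining unvisited element yields (1, 5)(2, 9, 8, 3, 7, 4, 6).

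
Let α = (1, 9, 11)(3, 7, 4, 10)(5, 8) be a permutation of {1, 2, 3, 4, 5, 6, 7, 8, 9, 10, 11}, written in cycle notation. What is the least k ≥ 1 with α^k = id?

12

The cycle type of α is (4, 3, 2, 1, 1).
Since disjoint cycles commute, ord(α) = lcm(4, 3, 2) = 12.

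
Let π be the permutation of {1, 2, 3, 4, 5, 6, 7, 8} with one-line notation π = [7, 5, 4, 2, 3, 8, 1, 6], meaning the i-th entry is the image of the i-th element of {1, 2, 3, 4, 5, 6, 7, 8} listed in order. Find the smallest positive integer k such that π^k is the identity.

4

The disjoint-cycle form of π has cycle lengths 4, 2, 2.
The order is lcm(4, 2, 2) = 4.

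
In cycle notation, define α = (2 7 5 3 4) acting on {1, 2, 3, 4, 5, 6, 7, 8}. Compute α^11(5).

5 lies in the 5-cycle (2 7 5 3 4).
Powers repeat with period 5 on this cycle, and 11 mod 5 = 1, so α^11(5) = α^1(5).
Stepping 1 place around the cycle: 5 → 3.

3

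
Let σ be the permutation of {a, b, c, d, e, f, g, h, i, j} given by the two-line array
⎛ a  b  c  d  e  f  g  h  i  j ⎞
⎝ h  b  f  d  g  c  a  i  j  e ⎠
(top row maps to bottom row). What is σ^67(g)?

Tracing g → a → … returns to g after 6 steps, so g lies in a 6-cycle (a, h, i, j, e, g).
On a 6-cycle, σ^6 is the identity, so σ^67 = σ^1 there (67 ≡ 1 mod 6).
Advancing 1 step from g: g → a.

a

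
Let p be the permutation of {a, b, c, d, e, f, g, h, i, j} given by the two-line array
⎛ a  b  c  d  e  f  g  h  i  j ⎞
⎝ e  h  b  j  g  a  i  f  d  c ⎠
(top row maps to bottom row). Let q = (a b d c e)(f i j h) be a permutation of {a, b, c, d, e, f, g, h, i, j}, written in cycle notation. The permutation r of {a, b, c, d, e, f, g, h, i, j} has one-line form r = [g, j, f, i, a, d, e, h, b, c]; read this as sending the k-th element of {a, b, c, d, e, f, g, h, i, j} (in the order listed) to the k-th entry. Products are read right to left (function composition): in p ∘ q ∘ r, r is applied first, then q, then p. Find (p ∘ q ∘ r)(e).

Chase e: r(e) = a; q(a) = b; p(b) = h. Hence (p ∘ q ∘ r)(e) = h.

h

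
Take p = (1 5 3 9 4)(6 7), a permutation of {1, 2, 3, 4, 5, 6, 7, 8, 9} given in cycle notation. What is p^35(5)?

5 lies in the 5-cycle (1 5 3 9 4).
On a 5-cycle, p^5 is the identity, so p^35 = p^0 there (35 ≡ 0 mod 5).
So p^35(5) = 5.

5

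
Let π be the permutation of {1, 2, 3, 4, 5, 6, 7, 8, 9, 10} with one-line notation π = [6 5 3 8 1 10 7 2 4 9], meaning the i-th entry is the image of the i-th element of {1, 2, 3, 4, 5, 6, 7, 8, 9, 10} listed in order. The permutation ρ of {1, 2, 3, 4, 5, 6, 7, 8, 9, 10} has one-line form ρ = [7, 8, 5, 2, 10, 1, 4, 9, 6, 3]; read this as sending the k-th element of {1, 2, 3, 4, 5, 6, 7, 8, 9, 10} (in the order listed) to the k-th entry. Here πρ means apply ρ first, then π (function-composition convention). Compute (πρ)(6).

6

First apply ρ: ρ(6) = 1, then π(1) = 6. Thus (πρ)(6) = 6.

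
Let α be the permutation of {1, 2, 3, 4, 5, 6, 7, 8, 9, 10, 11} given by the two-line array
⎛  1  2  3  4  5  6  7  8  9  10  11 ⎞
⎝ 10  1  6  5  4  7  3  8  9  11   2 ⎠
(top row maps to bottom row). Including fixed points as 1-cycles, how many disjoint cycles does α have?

The cycle decomposition is (1, 10, 11, 2)(3, 6, 7)(4, 5)(8)(9), which has 5 cycles (counting 1-cycles).

5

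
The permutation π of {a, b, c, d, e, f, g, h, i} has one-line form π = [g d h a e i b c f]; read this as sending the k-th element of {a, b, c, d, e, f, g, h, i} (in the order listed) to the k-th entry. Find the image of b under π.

d

b is element number 2 of the domain, and entry number 2 of the one-line form is d, so π(b) = d.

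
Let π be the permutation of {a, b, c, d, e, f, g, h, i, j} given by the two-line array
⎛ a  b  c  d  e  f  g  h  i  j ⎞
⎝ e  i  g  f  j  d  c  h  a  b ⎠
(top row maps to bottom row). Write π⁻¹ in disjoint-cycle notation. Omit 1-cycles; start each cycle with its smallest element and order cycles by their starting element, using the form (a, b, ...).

The cycle decomposition of π is (a, e, j, b, i)(c, g)(d, f).
The inverse reverses every cycle; in canonical form, π⁻¹ = (a, i, b, j, e)(c, g)(d, f).

(a, i, b, j, e)(c, g)(d, f)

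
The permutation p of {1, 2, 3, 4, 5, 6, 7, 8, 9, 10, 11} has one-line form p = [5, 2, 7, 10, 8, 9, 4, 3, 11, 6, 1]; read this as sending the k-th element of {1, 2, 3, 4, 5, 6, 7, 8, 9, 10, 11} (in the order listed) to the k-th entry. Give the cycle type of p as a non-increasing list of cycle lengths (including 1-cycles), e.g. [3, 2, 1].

[10, 1]

The disjoint cycles are (1, 5, 8, 3, 7, 4, 10, 6, 9, 11)(2), with lengths 10, 1 in non-increasing order.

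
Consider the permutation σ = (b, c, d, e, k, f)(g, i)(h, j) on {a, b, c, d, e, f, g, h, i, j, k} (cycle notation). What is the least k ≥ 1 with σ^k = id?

The cycle type of σ is (6, 2, 2, 1).
Since disjoint cycles commute, ord(σ) = lcm(6, 2, 2) = 6.

6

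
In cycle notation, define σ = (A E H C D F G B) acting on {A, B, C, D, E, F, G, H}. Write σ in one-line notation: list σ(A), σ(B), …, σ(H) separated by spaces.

E A D F H G B C

Reading each image from the cycles: A→E, B→A, C→D, D→F, E→H, F→G, G→B, H→C.
So the one-line form is E A D F H G B C.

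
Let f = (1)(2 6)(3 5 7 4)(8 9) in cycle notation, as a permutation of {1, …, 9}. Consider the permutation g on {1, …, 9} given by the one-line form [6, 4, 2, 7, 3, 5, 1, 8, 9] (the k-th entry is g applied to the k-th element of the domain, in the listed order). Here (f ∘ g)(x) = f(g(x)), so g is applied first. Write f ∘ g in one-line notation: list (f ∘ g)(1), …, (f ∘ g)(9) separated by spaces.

2 3 6 4 5 7 1 9 8

(f ∘ g)(x) = f(g(x)). Computing each image: f(g(1)) = f(6) = 2, f(g(2)) = f(4) = 3, f(g(3)) = f(2) = 6, f(g(4)) = f(7) = 4, f(g(5)) = f(3) = 5, f(g(6)) = f(5) = 7, f(g(7)) = f(1) = 1, f(g(8)) = f(8) = 9, f(g(9)) = f(9) = 8.
Hence f ∘ g = [2 3 6 4 5 7 1 9 8].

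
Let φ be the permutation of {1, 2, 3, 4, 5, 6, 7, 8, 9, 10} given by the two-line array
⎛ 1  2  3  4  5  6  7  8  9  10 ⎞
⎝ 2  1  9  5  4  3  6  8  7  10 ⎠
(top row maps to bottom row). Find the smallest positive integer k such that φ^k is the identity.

Decomposing into disjoint cycles gives cycle lengths 4, 2, 2, 1, 1.
The order of φ is the least common multiple of its cycle lengths: lcm(4, 2, 2) = 4.

4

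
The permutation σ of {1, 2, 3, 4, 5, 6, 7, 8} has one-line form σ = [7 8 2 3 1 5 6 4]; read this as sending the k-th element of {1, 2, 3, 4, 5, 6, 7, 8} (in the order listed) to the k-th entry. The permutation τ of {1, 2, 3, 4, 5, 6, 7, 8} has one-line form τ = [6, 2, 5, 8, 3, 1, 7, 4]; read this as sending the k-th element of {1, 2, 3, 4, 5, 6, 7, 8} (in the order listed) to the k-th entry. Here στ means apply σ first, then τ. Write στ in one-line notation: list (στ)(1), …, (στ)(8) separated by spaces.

7 4 2 5 6 3 1 8

(στ)(x) = τ(σ(x)). Computing each image: τ(σ(1)) = τ(7) = 7, τ(σ(2)) = τ(8) = 4, τ(σ(3)) = τ(2) = 2, τ(σ(4)) = τ(3) = 5, τ(σ(5)) = τ(1) = 6, τ(σ(6)) = τ(5) = 3, τ(σ(7)) = τ(6) = 1, τ(σ(8)) = τ(4) = 8.
Hence στ = [7 4 2 5 6 3 1 8].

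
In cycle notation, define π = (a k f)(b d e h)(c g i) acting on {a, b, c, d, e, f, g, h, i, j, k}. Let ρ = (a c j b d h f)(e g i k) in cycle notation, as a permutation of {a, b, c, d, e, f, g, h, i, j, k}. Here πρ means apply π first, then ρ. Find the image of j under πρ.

b

(πρ)(j) = ρ(π(j)). π(j) = j, then ρ(j) = b. So (πρ)(j) = b.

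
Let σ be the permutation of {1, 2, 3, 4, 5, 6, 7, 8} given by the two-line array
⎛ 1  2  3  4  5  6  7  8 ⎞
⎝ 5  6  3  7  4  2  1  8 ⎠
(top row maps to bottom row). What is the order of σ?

4

Writing σ as disjoint cycles, the cycle lengths are 4, 2, 1, 1.
The order is lcm(4, 2) = 4.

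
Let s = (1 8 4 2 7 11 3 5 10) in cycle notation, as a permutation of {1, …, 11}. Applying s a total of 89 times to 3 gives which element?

3 lies in the 9-cycle (1 8 4 2 7 11 3 5 10).
Since the cycle has length 9, s^89 acts on it the same as s^8 (89 mod 9 = 8).
Stepping 8 places around the cycle: 3 → 5 → 10 → 1 → 8 → 4 → 2 → 7 → 11.

11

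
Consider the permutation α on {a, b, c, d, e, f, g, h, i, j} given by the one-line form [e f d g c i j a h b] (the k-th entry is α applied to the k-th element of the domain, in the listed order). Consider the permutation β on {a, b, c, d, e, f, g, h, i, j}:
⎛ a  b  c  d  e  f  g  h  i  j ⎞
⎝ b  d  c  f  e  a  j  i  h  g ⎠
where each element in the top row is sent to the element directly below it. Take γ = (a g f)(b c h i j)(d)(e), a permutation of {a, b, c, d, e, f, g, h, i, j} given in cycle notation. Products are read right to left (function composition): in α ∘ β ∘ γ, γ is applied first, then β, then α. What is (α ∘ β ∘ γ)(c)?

(α ∘ β ∘ γ)(c) = α(β(γ(c))). γ(c) = h, then β(h) = i, then α(i) = h, so the result is h.

h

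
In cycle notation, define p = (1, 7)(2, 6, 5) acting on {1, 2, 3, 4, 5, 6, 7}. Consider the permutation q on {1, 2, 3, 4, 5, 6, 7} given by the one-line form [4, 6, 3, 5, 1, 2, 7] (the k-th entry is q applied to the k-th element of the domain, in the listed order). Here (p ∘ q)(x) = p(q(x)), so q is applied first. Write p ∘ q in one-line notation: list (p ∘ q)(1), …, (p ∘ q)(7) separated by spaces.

(p ∘ q)(x) = p(q(x)). Computing each image: p(q(1)) = p(4) = 4, p(q(2)) = p(6) = 5, p(q(3)) = p(3) = 3, p(q(4)) = p(5) = 2, p(q(5)) = p(1) = 7, p(q(6)) = p(2) = 6, p(q(7)) = p(7) = 1.
Hence p ∘ q = [4 5 3 2 7 6 1].

4 5 3 2 7 6 1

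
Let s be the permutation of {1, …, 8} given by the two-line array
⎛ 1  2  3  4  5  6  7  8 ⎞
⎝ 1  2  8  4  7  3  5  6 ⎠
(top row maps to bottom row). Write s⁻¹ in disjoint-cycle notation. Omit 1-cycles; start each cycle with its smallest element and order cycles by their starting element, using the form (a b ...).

(3 6 8)(5 7)

The cycle decomposition of s is (3 8 6)(5 7).
Reversing each cycle (and rotating so the smallest element leads) gives s⁻¹ = (3 6 8)(5 7).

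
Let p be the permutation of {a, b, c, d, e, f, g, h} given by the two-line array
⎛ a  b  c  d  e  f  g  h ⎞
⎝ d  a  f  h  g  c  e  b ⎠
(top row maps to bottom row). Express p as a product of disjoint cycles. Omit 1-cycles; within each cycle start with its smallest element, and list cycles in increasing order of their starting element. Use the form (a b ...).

Iterating p from a gives a → d → h → b → a; that is the 4-cycle (a d h b).
Continuing from each remaining unvisited element yields (a d h b)(c f)(e g).

(a d h b)(c f)(e g)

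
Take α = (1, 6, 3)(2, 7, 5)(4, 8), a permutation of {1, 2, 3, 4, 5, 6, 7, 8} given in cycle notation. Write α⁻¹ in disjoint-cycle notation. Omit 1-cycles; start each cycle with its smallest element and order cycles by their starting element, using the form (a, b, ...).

Inverting a permutation written in cycle notation just reverses the order within every cycle.
Reversing each cycle of α and rotating so the smallest element leads gives (1, 3, 6)(2, 5, 7)(4, 8).

(1, 3, 6)(2, 5, 7)(4, 8)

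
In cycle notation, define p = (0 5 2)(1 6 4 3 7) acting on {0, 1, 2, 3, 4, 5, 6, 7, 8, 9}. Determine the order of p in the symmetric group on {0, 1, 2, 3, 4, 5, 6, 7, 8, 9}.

The cycle type of p is (5, 3, 1, 1).
The order of p is the least common multiple of its cycle lengths: lcm(5, 3) = 15.

15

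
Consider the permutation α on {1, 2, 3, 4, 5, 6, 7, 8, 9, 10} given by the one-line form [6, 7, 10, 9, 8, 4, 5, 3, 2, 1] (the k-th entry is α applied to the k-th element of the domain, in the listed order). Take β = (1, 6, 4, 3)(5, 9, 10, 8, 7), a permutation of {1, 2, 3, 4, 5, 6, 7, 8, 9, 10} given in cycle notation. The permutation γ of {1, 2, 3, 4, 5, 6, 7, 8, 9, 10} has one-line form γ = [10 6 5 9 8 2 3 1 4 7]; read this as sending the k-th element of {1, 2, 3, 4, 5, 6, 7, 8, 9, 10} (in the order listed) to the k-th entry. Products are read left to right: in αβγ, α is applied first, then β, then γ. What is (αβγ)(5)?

Chase 5: α(5) = 8; β(8) = 7; γ(7) = 3. Hence (αβγ)(5) = 3.

3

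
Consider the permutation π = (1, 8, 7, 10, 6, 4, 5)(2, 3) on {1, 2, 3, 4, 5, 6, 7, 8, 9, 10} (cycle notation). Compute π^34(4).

4 lies in the 7-cycle (1, 8, 7, 10, 6, 4, 5).
Powers repeat with period 7 on this cycle, and 34 mod 7 = 6, so π^34(4) = π^6(4).
Advancing 6 steps from 4: 4 → 5 → 1 → 8 → 7 → 10 → 6.

6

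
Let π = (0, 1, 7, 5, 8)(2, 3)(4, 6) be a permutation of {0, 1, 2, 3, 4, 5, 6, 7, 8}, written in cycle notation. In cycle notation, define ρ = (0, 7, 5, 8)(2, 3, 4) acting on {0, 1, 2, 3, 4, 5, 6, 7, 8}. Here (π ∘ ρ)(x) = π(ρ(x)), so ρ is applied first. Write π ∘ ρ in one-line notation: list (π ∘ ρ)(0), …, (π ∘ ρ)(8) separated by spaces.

(π ∘ ρ)(x) = π(ρ(x)). Computing each image: π(ρ(0)) = π(7) = 5, π(ρ(1)) = π(1) = 7, π(ρ(2)) = π(3) = 2, π(ρ(3)) = π(4) = 6, π(ρ(4)) = π(2) = 3, π(ρ(5)) = π(8) = 0, π(ρ(6)) = π(6) = 4, π(ρ(7)) = π(5) = 8, π(ρ(8)) = π(0) = 1.
Hence π ∘ ρ = [5 7 2 6 3 0 4 8 1].

5 7 2 6 3 0 4 8 1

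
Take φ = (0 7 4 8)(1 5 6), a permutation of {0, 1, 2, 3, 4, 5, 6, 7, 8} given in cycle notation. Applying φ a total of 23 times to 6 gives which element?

5

6 lies in the 3-cycle (1 5 6).
Powers repeat with period 3 on this cycle, and 23 mod 3 = 2, so φ^23(6) = φ^2(6).
Advancing 2 steps from 6: 6 → 1 → 5.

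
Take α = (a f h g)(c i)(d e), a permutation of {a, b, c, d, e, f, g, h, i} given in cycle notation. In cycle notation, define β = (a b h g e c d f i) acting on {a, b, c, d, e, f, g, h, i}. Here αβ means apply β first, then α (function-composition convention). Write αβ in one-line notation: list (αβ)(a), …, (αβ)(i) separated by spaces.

(αβ)(x) = α(β(x)). Computing each image: α(β(a)) = α(b) = b, α(β(b)) = α(h) = g, α(β(c)) = α(d) = e, α(β(d)) = α(f) = h, α(β(e)) = α(c) = i, α(β(f)) = α(i) = c, α(β(g)) = α(e) = d, α(β(h)) = α(g) = a, α(β(i)) = α(a) = f.
Hence αβ = [b g e h i c d a f].

b g e h i c d a f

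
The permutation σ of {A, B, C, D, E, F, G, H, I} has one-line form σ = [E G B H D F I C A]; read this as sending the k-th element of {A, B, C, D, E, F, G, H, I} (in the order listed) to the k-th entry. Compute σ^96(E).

Tracing E → D → … returns to E after 8 steps, so E lies in an 8-cycle (A, E, D, H, C, B, G, I).
Since the cycle has length 8, σ^96 acts on it the same as σ^0 (96 mod 8 = 0).
So σ^96(E) = E.

E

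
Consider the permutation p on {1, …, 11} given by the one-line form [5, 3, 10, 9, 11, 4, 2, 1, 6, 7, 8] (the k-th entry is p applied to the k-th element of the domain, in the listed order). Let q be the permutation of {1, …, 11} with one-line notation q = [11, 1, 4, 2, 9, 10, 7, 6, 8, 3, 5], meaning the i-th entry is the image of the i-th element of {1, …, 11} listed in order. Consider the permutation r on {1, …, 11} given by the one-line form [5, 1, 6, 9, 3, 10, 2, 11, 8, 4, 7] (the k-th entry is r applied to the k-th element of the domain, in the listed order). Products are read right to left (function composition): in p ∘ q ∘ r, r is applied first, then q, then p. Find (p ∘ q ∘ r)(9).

4

(p ∘ q ∘ r)(9) = p(q(r(9))). r(9) = 8, then q(8) = 6, then p(6) = 4, so the result is 4.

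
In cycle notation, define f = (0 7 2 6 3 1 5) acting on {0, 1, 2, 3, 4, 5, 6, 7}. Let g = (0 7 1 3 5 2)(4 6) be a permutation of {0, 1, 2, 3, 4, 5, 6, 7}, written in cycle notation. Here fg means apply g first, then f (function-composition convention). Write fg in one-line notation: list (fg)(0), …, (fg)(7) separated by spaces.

For each element, apply g then f: 0 → 7 → 2; 1 → 3 → 1; 2 → 0 → 7; 3 → 5 → 0; 4 → 6 → 3; 5 → 2 → 6; 6 → 4 → 4; 7 → 1 → 5.
So fg in one-line form is 2 1 7 0 3 6 4 5.

2 1 7 0 3 6 4 5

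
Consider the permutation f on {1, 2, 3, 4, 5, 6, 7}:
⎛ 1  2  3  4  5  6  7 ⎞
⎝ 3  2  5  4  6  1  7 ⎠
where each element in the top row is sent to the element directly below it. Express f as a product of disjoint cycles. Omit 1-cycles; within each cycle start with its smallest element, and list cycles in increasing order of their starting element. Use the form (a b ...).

Start at 1 and follow images: 1 → 3 → 5 → 6 → 1, giving the cycle (1 3 5 6).
Continuing from each remaining unvisited element yields (1 3 5 6).

(1 3 5 6)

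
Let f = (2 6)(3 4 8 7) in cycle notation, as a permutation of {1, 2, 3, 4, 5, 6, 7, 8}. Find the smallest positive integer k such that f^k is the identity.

4

The cycle type of f is (4, 2, 1, 1).
The order of f is the least common multiple of its cycle lengths: lcm(4, 2) = 4.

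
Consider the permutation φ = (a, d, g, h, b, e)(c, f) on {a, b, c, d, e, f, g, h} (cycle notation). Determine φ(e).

a

e appears in (a, d, g, h, b, e); the next entry (wrapping around) is a.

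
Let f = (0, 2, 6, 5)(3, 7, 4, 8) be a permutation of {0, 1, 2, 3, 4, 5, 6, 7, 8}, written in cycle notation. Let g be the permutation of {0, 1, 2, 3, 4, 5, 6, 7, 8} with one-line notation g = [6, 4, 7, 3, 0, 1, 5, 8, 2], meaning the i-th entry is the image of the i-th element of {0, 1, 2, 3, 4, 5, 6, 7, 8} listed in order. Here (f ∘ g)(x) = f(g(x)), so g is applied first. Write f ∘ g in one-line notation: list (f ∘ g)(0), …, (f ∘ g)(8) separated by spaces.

5 8 4 7 2 1 0 3 6

(f ∘ g)(x) = f(g(x)). Computing each image: f(g(0)) = f(6) = 5, f(g(1)) = f(4) = 8, f(g(2)) = f(7) = 4, f(g(3)) = f(3) = 7, f(g(4)) = f(0) = 2, f(g(5)) = f(1) = 1, f(g(6)) = f(5) = 0, f(g(7)) = f(8) = 3, f(g(8)) = f(2) = 6.
Hence f ∘ g = [5 8 4 7 2 1 0 3 6].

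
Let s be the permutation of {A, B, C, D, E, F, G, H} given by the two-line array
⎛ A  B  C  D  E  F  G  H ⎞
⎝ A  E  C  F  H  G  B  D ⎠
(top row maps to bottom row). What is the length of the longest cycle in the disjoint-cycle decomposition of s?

Decomposing into disjoint cycles gives (B E H D F G); the longest has length 6.

6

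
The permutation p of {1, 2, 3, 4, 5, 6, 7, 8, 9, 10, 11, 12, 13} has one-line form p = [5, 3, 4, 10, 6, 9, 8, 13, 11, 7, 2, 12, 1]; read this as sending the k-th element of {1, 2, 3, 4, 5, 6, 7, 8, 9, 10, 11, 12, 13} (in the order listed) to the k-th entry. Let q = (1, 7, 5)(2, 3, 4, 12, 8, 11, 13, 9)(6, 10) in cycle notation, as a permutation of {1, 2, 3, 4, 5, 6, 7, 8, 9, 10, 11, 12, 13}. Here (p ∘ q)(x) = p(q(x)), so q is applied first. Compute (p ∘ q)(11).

(p ∘ q)(11) = p(q(11)). q(11) = 13, then p(13) = 1. So (p ∘ q)(11) = 1.

1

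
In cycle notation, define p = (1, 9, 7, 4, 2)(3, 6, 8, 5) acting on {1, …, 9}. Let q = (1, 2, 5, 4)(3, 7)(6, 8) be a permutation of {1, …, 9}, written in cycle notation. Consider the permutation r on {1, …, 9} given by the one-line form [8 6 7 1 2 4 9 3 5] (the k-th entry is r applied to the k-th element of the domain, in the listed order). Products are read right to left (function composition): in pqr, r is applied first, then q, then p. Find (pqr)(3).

6

Apply the permutations in order: r(3) = 7, then q(7) = 3, then p(3) = 6. So (pqr)(3) = 6.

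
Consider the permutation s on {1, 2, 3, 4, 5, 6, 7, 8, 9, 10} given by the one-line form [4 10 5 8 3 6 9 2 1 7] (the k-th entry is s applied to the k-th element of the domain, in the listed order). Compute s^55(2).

Tracing 2 → 10 → … returns to 2 after 7 steps, so 2 lies in a 7-cycle (1, 4, 8, 2, 10, 7, 9).
Since the cycle has length 7, s^55 acts on it the same as s^6 (55 mod 7 = 6).
Advancing 6 steps from 2: 2 → 10 → 7 → 9 → 1 → 4 → 8.

8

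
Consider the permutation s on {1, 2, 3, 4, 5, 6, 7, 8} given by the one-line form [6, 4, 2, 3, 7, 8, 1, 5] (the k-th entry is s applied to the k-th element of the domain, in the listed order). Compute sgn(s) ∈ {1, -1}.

In disjoint-cycle form the cycle lengths are 5, 3.
A cycle of length ℓ contributes ℓ−1 transpositions, so s is a product of 4 + 2 = 6 transpositions — even.

1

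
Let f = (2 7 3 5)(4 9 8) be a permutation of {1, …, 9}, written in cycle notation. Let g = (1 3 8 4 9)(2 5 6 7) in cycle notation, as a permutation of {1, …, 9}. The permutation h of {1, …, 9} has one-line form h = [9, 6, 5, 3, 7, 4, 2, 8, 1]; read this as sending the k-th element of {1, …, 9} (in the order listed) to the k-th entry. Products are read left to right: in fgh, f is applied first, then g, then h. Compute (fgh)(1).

5

Chase 1: f(1) = 1; g(1) = 3; h(3) = 5. Hence (fgh)(1) = 5.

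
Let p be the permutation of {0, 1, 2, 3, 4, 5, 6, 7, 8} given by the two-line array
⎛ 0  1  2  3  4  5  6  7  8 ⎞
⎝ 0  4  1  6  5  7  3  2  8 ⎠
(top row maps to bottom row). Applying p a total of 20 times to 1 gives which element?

Tracing 1 → 4 → … returns to 1 after 5 steps, so 1 lies in a 5-cycle (1, 4, 5, 7, 2).
Powers repeat with period 5 on this cycle, and 20 mod 5 = 0, so p^20(1) = p^0(1).
So p^20(1) = 1.

1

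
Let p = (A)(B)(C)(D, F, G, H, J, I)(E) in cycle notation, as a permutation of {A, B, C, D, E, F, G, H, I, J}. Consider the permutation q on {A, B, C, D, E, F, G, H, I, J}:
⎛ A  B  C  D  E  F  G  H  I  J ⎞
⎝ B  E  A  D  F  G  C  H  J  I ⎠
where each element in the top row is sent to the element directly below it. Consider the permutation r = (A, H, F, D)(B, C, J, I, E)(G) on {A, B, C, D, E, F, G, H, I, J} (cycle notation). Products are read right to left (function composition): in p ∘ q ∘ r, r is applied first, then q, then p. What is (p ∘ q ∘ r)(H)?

(p ∘ q ∘ r)(H) = p(q(r(H))). r(H) = F, then q(F) = G, then p(G) = H, so the result is H.

H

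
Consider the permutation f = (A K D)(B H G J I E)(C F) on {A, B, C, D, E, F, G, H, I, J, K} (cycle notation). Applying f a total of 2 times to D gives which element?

D lies in the 3-cycle (A K D).
Stepping 2 places around the cycle: D → A → K.

K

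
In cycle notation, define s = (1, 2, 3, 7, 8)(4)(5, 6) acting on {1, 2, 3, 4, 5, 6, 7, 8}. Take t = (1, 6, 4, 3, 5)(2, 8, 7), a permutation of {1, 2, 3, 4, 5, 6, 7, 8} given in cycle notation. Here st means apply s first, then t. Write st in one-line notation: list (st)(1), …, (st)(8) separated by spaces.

Chase each element through s then t: 1 → 2 → 8; 2 → 3 → 5; 3 → 7 → 2; 4 → 4 → 3; 5 → 6 → 4; 6 → 5 → 1; 7 → 8 → 7; 8 → 1 → 6.
So st in one-line form is 8 5 2 3 4 1 7 6.

8 5 2 3 4 1 7 6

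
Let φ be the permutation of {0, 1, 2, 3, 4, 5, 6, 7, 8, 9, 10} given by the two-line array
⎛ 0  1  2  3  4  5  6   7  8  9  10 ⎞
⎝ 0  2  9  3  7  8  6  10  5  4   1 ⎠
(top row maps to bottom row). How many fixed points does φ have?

The fixed points (elements with φ(x) = x) are {0, 3, 6}, so there are 3.

3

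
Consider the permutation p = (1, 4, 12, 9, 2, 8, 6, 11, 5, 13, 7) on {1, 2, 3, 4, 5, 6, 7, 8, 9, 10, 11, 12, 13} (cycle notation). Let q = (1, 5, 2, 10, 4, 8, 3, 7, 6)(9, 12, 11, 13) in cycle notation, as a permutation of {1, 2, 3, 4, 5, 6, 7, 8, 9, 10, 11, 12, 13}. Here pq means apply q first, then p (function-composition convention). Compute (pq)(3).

First apply q: q(3) = 7, then p(7) = 1. Thus (pq)(3) = 1.

1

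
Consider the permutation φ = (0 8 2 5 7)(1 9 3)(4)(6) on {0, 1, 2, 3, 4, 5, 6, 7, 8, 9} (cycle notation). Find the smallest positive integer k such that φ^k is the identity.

15

The disjoint cycles have lengths 5, 3, 1, 1.
The order of φ is the least common multiple of its cycle lengths: lcm(5, 3) = 15.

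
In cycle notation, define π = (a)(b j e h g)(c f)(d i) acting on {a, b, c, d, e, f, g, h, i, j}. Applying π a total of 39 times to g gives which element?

h

g lies in the 5-cycle (b j e h g).
Powers repeat with period 5 on this cycle, and 39 mod 5 = 4, so π^39(g) = π^4(g).
Stepping 4 places around the cycle: g → b → j → e → h.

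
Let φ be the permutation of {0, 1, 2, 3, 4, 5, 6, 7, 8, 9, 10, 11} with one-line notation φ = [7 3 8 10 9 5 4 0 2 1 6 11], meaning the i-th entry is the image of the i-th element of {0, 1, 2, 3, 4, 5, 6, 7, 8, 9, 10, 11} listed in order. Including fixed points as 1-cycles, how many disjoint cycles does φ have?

5

The cycle decomposition is (0 7)(1 3 10 6 4 9)(2 8)(5)(11), which has 5 cycles (counting 1-cycles).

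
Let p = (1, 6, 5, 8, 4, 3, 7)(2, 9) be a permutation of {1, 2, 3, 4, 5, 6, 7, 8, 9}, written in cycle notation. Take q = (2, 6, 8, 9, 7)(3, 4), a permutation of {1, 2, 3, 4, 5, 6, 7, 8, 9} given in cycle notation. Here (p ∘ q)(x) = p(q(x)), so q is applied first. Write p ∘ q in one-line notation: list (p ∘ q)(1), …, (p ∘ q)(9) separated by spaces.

6 5 3 7 8 4 9 2 1

(p ∘ q)(x) = p(q(x)). Computing each image: p(q(1)) = p(1) = 6, p(q(2)) = p(6) = 5, p(q(3)) = p(4) = 3, p(q(4)) = p(3) = 7, p(q(5)) = p(5) = 8, p(q(6)) = p(8) = 4, p(q(7)) = p(2) = 9, p(q(8)) = p(9) = 2, p(q(9)) = p(7) = 1.
Hence p ∘ q = [6 5 3 7 8 4 9 2 1].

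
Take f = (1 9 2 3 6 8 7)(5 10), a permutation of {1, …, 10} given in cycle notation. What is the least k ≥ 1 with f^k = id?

The cycle type of f is (7, 2, 1).
Since disjoint cycles commute, ord(f) = lcm(7, 2) = 14.

14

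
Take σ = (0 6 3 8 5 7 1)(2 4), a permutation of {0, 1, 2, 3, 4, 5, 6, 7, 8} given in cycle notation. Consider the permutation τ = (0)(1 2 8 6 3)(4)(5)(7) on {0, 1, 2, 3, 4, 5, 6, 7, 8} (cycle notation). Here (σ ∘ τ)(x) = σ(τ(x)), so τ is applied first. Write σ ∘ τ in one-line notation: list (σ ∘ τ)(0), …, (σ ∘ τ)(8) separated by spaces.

(σ ∘ τ)(x) = σ(τ(x)). Computing each image: σ(τ(0)) = σ(0) = 6, σ(τ(1)) = σ(2) = 4, σ(τ(2)) = σ(8) = 5, σ(τ(3)) = σ(1) = 0, σ(τ(4)) = σ(4) = 2, σ(τ(5)) = σ(5) = 7, σ(τ(6)) = σ(3) = 8, σ(τ(7)) = σ(7) = 1, σ(τ(8)) = σ(6) = 3.
Hence σ ∘ τ = [6 4 5 0 2 7 8 1 3].

6 4 5 0 2 7 8 1 3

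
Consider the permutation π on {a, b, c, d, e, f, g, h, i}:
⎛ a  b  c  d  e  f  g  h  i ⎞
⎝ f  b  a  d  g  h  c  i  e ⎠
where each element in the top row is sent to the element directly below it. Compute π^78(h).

Tracing h → i → … returns to h after 7 steps, so h lies in a 7-cycle (a, f, h, i, e, g, c).
Since the cycle has length 7, π^78 acts on it the same as π^1 (78 mod 7 = 1).
Advancing 1 step from h: h → i.

i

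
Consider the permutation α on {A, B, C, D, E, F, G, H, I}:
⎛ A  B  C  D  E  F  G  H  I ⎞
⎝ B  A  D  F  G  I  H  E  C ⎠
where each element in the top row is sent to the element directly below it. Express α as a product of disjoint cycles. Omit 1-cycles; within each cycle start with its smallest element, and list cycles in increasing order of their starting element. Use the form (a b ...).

(A B)(C D F I)(E G H)

From A: A → B → A, closing the cycle (A B).
Continuing from each remaining unvisited element yields (A B)(C D F I)(E G H).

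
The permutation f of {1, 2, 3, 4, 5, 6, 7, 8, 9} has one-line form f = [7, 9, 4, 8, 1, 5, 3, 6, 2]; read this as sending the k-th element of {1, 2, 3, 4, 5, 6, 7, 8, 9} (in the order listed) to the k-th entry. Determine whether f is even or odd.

odd

In disjoint-cycle form the cycle lengths are 7, 2.
A cycle is odd iff its length is even; f has 1 even-length cycle, so sgn(f) = (−1)^1 and f is odd.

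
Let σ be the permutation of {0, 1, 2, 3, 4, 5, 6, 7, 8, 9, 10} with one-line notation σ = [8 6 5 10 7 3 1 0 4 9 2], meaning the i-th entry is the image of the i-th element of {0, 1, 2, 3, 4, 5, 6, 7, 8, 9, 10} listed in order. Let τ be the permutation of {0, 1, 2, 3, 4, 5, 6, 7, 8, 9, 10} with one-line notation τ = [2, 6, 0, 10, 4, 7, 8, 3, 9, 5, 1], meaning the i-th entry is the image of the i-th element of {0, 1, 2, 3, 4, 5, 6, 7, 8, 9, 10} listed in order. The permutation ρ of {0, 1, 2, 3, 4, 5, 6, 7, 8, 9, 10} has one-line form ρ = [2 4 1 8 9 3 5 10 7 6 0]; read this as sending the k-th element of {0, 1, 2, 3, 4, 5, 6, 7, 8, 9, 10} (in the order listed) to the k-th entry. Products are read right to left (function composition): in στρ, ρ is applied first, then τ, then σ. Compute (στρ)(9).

4

Chase 9: ρ(9) = 6; τ(6) = 8; σ(8) = 4. Hence (στρ)(9) = 4.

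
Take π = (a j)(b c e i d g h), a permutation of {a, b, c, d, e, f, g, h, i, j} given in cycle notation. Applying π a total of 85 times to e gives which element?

e lies in the 7-cycle (b c e i d g h).
On a 7-cycle, π^7 is the identity, so π^85 = π^1 there (85 ≡ 1 mod 7).
Stepping 1 place around the cycle: e → i.

i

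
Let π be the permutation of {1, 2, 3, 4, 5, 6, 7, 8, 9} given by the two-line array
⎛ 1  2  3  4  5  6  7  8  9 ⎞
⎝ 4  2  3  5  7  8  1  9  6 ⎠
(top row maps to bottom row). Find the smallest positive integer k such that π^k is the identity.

12

The disjoint-cycle form of π has cycle lengths 4, 3, 1, 1.
The order of π is the least common multiple of its cycle lengths: lcm(4, 3) = 12.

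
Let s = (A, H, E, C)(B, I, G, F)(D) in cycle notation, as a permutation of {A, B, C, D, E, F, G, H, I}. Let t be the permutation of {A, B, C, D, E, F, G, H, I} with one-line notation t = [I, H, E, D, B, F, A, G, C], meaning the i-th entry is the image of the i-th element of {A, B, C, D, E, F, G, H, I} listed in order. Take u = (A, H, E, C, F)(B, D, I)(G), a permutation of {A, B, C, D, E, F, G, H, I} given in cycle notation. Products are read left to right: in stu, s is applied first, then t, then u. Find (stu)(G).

A

(stu)(G) = u(t(s(G))). s(G) = F, then t(F) = F, then u(F) = A, so the result is A.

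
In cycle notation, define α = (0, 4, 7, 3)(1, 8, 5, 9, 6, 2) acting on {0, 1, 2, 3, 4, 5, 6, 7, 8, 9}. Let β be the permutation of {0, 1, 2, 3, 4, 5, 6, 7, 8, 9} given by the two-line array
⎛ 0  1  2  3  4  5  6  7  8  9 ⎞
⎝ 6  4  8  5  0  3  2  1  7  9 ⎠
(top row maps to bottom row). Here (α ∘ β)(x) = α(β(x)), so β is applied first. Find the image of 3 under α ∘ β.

(α ∘ β)(3) = α(β(3)). β(3) = 5, then α(5) = 9. So (α ∘ β)(3) = 9.

9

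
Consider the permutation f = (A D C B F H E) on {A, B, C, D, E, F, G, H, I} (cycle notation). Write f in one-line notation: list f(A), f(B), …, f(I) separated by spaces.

D F B C A H G E I

Reading each image from the cycles: A↦D, B↦F, C↦B, D↦C, E↦A, F↦H, G↦G, H↦E, I↦I.
Listing these in domain order gives D F B C A H G E I.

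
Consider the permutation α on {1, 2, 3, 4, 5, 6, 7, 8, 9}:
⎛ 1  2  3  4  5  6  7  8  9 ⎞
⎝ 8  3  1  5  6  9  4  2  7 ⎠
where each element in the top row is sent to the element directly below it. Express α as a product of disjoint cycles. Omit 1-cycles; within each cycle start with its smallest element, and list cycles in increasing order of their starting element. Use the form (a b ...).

Iterating α from 1 gives 1 → 8 → 2 → 3 → 1; that is the 4-cycle (1 8 2 3).
Continuing from each remaining unvisited element yields (1 8 2 3)(4 5 6 9 7).

(1 8 2 3)(4 5 6 9 7)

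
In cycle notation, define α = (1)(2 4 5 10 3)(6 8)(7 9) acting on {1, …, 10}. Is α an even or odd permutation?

even

The cycle lengths are 5, 2, 2, 1.
A cycle is odd iff its length is even; α has 2 even-length cycles, so sgn(α) = (−1)^2 and α is even.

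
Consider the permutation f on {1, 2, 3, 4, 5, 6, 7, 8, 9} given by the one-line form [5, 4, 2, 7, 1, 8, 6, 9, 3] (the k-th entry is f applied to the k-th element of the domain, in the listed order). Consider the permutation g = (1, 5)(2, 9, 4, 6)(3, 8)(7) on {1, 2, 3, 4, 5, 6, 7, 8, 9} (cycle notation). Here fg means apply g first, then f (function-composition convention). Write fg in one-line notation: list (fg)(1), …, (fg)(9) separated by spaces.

1 3 9 8 5 4 6 2 7

(fg)(x) = f(g(x)). Computing each image: f(g(1)) = f(5) = 1, f(g(2)) = f(9) = 3, f(g(3)) = f(8) = 9, f(g(4)) = f(6) = 8, f(g(5)) = f(1) = 5, f(g(6)) = f(2) = 4, f(g(7)) = f(7) = 6, f(g(8)) = f(3) = 2, f(g(9)) = f(4) = 7.
Hence fg = [1 3 9 8 5 4 6 2 7].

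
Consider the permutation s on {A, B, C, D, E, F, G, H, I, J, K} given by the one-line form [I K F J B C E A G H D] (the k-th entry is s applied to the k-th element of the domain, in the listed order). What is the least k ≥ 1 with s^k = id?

The disjoint-cycle form of s has cycle lengths 9, 2.
The order of s is the least common multiple of its cycle lengths: lcm(9, 2) = 18.

18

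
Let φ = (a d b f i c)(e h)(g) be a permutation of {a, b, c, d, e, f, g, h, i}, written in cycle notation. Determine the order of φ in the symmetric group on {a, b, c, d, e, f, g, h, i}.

The cycle type of φ is (6, 2, 1).
The order of φ is the least common multiple of its cycle lengths: lcm(6, 2) = 6.

6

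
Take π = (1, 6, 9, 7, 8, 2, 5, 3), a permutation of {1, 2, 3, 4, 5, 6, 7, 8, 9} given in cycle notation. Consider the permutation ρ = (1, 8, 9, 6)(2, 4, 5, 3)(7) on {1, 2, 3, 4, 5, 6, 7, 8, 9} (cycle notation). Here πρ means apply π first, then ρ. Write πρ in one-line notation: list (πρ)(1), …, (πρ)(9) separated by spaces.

1 3 8 5 2 6 9 4 7

For each element, apply π then ρ: 1 → 6 → 1; 2 → 5 → 3; 3 → 1 → 8; 4 → 4 → 5; 5 → 3 → 2; 6 → 9 → 6; 7 → 8 → 9; 8 → 2 → 4; 9 → 7 → 7.
Collecting the images, πρ = [1 3 8 5 2 6 9 4 7].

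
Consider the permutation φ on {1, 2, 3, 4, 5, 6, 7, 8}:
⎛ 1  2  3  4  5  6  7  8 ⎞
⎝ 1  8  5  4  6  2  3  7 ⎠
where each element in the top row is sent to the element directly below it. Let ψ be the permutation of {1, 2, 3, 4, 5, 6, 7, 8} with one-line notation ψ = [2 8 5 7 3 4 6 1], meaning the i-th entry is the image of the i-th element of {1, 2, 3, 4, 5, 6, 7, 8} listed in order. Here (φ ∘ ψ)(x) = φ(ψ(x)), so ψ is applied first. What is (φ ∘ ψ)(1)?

8

First apply ψ: ψ(1) = 2, then φ(2) = 8. Thus (φ ∘ ψ)(1) = 8.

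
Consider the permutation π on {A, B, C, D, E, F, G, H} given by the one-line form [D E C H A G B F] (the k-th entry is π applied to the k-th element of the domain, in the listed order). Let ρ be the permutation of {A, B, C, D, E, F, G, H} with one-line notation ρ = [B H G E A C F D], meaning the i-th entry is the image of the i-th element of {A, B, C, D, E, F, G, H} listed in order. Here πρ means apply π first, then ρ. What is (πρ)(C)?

G

π(C) = C, then ρ(C) = G; composing gives (πρ)(C) = G.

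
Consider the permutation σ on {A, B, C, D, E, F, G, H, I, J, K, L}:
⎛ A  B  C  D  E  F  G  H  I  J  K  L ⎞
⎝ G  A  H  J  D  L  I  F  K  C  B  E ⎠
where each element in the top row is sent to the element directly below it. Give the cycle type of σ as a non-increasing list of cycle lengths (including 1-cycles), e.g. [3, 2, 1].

[7, 5]

The disjoint cycles are (A, G, I, K, B)(C, H, F, L, E, D, J), with lengths 7, 5 in non-increasing order.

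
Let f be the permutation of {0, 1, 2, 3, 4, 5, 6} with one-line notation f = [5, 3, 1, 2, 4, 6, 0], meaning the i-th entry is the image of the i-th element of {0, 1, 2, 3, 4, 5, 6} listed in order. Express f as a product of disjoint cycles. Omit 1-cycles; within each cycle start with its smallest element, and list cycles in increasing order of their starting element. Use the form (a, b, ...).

Iterating f from 0 gives 0 → 5 → 6 → 0; that is the 3-cycle (0, 5, 6).
Continuing from each remaining unvisited element yields (0, 5, 6)(1, 3, 2).

(0, 5, 6)(1, 3, 2)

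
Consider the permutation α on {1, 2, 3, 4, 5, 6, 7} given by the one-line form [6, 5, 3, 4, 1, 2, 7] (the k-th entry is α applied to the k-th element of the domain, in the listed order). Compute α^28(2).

2

Tracing 2 → 5 → … returns to 2 after 4 steps, so 2 lies in a 4-cycle (1 6 2 5).
Since the cycle has length 4, α^28 acts on it the same as α^0 (28 mod 4 = 0).
So α^28(2) = 2.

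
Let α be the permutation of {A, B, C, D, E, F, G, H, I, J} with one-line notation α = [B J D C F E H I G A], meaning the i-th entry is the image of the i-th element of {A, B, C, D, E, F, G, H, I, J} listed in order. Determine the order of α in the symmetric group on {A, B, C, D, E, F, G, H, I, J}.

Decomposing into disjoint cycles gives cycle lengths 3, 3, 2, 2.
Since disjoint cycles commute, ord(α) = lcm(3, 3, 2, 2) = 6.

6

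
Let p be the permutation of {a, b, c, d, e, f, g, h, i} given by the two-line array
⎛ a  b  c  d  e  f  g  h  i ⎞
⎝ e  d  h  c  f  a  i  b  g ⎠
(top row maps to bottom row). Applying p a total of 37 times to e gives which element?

Tracing e → f → … returns to e after 3 steps, so e lies in a 3-cycle (a, e, f).
Since the cycle has length 3, p^37 acts on it the same as p^1 (37 mod 3 = 1).
Stepping 1 place around the cycle: e → f.

f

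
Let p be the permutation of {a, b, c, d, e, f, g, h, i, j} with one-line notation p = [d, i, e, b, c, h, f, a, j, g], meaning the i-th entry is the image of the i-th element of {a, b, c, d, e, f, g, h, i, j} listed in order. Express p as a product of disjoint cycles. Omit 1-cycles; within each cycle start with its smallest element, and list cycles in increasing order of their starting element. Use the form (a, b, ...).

From a: a → d → b → i → j → g → f → h → a, closing the cycle (a, d, b, i, j, g, f, h).
Repeating from the next unused element and collecting all non-trivial cycles gives (a, d, b, i, j, g, f, h)(c, e).

(a, d, b, i, j, g, f, h)(c, e)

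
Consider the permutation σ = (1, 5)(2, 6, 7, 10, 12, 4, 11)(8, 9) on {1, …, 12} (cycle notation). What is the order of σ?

14

The disjoint cycles have lengths 7, 2, 2, 1.
The order is lcm(7, 2, 2) = 14.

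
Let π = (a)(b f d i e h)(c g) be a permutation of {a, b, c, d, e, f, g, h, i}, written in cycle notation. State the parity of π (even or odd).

The cycle lengths are 6, 2, 1.
A cycle of length ℓ contributes ℓ−1 transpositions, so π is a product of 5 + 1 = 6 transpositions — even.

even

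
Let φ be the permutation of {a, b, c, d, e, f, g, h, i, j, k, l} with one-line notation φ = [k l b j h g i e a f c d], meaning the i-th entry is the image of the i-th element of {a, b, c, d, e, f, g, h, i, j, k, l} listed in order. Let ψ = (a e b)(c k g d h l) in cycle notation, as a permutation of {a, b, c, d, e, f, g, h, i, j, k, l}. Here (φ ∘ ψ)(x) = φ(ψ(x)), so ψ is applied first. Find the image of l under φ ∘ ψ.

b

First apply ψ: ψ(l) = c, then φ(c) = b. Thus (φ ∘ ψ)(l) = b.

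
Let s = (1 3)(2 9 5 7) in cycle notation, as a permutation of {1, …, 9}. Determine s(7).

Within (2 9 5 7), 7 ↦ 2.

2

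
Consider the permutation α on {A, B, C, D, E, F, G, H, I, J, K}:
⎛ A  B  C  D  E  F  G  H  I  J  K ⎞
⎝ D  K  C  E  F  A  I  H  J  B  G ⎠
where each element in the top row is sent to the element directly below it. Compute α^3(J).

G

Tracing J → B → … returns to J after 5 steps, so J lies in a 5-cycle (B K G I J).
Stepping 3 places around the cycle: J → B → K → G.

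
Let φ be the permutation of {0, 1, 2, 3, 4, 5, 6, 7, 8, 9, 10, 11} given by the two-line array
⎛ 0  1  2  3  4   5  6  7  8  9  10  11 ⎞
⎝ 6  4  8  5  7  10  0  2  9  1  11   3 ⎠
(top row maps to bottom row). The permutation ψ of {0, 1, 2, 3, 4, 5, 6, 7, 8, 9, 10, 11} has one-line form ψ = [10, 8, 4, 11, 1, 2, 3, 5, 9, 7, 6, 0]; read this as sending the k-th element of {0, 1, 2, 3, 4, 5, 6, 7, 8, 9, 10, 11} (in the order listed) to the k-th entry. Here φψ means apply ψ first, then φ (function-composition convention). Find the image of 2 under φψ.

7

(φψ)(2) = φ(ψ(2)). ψ(2) = 4, then φ(4) = 7. So (φψ)(2) = 7.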